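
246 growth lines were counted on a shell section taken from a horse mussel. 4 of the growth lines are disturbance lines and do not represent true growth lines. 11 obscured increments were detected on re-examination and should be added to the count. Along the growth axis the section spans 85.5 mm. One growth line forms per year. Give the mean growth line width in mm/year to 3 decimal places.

0.338 mm/year

Correcting the raw count gives 246 − 4 + 11 = 253 true growth lines.
Mean rate = 85.5 mm / 253 years ≈ 0.338 mm/year.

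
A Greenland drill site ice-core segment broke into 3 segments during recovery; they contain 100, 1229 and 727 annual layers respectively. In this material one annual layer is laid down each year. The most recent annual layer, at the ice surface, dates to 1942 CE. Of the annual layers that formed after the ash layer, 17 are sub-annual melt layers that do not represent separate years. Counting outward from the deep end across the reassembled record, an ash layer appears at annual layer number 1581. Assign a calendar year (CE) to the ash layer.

Total annual layers = 100 + 1229 + 727 = 2056.
The ash layer sits at annual layer 1581 from the deep end, so 2056 − 1581 = 475 annual layers formed after it.
Removing the 17 false annual layers leaves 475 − 17 = 458 true annual layers beyond the ash layer.
Counting back 458 years from 1942 CE places the ash layer in 1942 − 458 = 1484 CE.

1484 CE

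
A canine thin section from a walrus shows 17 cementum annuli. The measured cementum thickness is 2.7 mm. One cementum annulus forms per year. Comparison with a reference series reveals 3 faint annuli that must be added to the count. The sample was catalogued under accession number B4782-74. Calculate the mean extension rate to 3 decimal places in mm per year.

0.135 mm per year

Adjusted count: 17 + 3 = 20 cementum annuli.
Mean rate = 2.7 mm / 20 years ≈ 0.135 mm per year.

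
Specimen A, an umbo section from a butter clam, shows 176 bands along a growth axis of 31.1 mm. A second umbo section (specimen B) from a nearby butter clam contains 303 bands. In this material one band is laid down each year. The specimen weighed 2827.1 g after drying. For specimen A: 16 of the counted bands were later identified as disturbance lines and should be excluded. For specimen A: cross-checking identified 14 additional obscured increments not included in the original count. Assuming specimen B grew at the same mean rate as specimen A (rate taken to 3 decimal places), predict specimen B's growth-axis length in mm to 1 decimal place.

54.2 mm

Specimen A: after corrections the count is 176 − 16 + 14 = 174 bands.
A: Extension rate ≈ 31.1 / 174 = 0.179 mm/year.
Length of B = 0.179 × 303 = 54.2 mm.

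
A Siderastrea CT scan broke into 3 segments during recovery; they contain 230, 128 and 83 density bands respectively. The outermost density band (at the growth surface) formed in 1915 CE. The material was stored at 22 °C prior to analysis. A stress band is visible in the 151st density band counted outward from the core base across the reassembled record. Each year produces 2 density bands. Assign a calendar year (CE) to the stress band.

1770 CE

Total density bands = 230 + 128 + 83 = 441.
The stress band sits at density band 151 from the core base, so 441 − 151 = 290 density bands formed after it.
290 density bands at 2 per year is 290 / 2 = 145 years.
The density band at the growth surface is 1915 CE, so the stress band dates to 1915 − 145 = 1770 CE.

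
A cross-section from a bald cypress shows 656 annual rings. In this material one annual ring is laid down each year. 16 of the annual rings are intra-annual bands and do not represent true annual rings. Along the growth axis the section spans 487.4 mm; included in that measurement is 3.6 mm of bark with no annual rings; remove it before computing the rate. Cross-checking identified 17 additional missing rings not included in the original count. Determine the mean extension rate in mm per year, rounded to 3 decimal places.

True annual ring count = 656 − 16 + 17 = 657.
Removing the 3.6 mm offcut leaves 487.4 − 3.6 = 483.8 mm.
Extension rate ≈ 483.8 / 657 = 0.736 mm per year.

0.736 mm per year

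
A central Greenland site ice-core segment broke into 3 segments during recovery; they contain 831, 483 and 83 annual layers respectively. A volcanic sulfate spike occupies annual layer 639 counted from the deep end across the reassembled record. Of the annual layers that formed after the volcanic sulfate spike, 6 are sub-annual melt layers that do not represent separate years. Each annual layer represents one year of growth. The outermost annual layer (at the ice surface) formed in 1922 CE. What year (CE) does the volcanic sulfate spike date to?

1170 CE

Total annual layers = 831 + 483 + 83 = 1397.
The volcanic sulfate spike sits at annual layer 639 from the deep end, so 1397 − 639 = 758 annual layers formed after it.
758 − 6 false = 752 true annual layers after the volcanic sulfate spike.
1922 − 752 = 1170 CE.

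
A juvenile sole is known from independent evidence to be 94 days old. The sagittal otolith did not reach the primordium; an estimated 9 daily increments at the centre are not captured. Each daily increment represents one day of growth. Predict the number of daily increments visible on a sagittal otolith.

Expected daily increments over 94 days: 94.
Less the 9 uncaptured daily increments: 94 − 9 = 85.

85 daily increments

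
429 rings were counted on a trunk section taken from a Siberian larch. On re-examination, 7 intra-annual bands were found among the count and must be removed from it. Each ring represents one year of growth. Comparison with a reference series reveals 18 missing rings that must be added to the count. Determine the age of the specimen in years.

After corrections the count is 429 − 7 + 18 = 440 rings.
At one ring per year, that is 440 years.

440 years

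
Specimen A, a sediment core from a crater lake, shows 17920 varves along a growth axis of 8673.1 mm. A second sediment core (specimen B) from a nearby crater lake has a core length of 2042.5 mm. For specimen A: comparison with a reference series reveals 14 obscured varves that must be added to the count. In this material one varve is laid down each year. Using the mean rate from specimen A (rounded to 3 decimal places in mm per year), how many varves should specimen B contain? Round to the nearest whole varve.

Specimen A: after corrections the count is 17920 + 14 = 17934 varves.
A: 8673.1 mm over 17934 years gives 8673.1 / 17934 ≈ 0.484 mm/year.
B spans 2042.5 / 0.484 = 4220.04 years ≈ 4220 varves.

4220 varves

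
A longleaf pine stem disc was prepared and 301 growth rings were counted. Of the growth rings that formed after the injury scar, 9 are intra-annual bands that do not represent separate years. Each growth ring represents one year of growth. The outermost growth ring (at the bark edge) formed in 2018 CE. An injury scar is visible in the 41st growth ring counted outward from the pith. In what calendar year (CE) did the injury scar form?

Between growth ring 41 and the bark edge there are 301 − 41 = 260 growth rings.
Excluding 9 false growth rings: 260 − 9 = 251.
The growth ring at the bark edge is 2018 CE, so the injury scar dates to 2018 − 251 = 1767 CE.

1767 CE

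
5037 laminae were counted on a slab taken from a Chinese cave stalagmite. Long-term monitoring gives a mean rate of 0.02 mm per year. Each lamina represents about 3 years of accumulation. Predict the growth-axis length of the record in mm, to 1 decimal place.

302.2 mm

5037 laminae at 3 years each span 5037 × 3 = 15111 years.
Predicted length = 0.02 mm/year × 15111 years = 302.2 mm.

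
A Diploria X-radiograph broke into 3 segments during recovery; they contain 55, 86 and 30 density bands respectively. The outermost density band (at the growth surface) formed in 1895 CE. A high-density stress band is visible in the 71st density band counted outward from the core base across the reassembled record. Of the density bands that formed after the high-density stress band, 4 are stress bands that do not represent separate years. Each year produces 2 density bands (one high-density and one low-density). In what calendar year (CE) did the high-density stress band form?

Total density bands = 55 + 86 + 30 = 171.
171 − 71 = 100 density bands lie beyond the high-density stress band toward the growth surface.
Excluding 4 false density bands: 100 − 4 = 96.
With 2 density bands per year, 96 / 2 = 48 years.
1895 − 48 = 1847 CE.

1847 CE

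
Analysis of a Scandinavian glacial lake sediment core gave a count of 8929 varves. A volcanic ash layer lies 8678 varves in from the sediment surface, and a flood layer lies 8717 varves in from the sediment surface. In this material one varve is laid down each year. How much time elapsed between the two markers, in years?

39 years

The two markers are separated by 8717 − 8678 = 39 varves.
At one varve per year, 39 years elapsed between them.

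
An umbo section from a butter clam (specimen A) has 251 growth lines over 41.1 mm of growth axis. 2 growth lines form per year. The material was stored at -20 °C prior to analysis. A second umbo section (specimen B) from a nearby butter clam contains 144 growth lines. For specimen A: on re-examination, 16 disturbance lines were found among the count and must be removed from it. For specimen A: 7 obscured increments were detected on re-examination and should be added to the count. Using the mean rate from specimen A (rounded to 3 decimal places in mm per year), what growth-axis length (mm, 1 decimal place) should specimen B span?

Specimen A: adjusted count: 251 − 16 + 7 = 242 growth lines.
Specimen A: 242 growth lines at 2 per year is 242 / 2 = 121 years.
A: 41.1 mm over 121 years gives 41.1 / 121 ≈ 0.340 mm/yr.
Specimen B: 144 growth lines at 2 per year is 144 / 2 = 72 years. B's length ≈ 0.340 × 72 = 24.5 mm.

24.5 mm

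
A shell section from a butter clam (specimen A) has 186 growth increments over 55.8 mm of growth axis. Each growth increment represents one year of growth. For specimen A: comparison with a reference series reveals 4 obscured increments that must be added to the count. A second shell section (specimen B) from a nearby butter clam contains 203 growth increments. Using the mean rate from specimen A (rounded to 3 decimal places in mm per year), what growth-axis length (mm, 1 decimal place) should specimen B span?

Specimen A: adjusted count: 186 + 4 = 190 growth increments.
A: 55.8 mm over 190 years gives 55.8 / 190 ≈ 0.294 mm per year.
Length of B = 0.294 × 203 = 59.7 mm.

59.7 mm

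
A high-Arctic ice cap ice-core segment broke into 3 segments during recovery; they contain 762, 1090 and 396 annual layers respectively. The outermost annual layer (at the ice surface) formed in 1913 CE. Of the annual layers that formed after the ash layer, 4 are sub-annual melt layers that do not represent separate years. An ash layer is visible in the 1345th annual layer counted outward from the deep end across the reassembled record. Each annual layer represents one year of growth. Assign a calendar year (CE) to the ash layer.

1014 CE

Total annual layers = 762 + 1090 + 396 = 2248.
2248 − 1345 = 903 annual layers lie beyond the ash layer toward the ice surface.
903 − 4 false = 899 true annual layers after the ash layer.
Counting back 899 years from 1913 CE places the ash layer in 1913 − 899 = 1014 CE.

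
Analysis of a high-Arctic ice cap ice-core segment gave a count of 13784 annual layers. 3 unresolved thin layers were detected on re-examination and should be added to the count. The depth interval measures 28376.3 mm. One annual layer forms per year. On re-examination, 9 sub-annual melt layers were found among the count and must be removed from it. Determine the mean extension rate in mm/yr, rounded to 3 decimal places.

True annual layer count = 13784 − 9 + 3 = 13778.
28376.3 mm over 13778 years gives 28376.3 / 13778 ≈ 2.060 mm/yr.

2.060 mm/yr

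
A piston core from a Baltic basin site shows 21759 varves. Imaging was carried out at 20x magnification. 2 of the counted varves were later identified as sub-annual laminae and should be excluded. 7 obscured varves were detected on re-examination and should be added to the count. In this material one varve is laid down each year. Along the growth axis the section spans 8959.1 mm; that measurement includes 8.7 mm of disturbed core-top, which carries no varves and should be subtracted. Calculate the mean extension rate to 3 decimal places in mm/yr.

After corrections the count is 21759 − 2 + 7 = 21764 varves.
Net length = 8959.1 − 8.7 = 8950.4 mm.
Extension rate ≈ 8950.4 / 21764 = 0.411 mm/yr.

0.411 mm/yr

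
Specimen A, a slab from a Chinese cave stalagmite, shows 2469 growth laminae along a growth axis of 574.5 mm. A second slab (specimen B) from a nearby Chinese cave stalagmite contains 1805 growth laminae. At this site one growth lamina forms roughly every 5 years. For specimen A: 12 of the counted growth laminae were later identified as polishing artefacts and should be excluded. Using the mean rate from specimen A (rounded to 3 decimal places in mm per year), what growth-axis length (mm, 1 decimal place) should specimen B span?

Specimen A: adjusted count: 2469 − 12 = 2457 growth laminae.
Specimen A: at 5 years per growth lamina, 2457 × 5 = 12285 years.
A: Mean rate = 574.5 mm / 12285 years ≈ 0.047 mm/yr.
Specimen B: at 5 years per growth lamina, 1805 × 5 = 9025 years. For B, 0.047 mm/year × 9025 years = 424.2 mm.

424.2 mm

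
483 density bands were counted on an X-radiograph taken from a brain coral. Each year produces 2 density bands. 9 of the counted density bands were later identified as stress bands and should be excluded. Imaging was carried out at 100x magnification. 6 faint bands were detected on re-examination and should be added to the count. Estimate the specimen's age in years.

Correcting the raw count gives 483 − 9 + 6 = 480 true density bands.
With 2 density bands per year, 480 / 2 = 240 years.

240 yr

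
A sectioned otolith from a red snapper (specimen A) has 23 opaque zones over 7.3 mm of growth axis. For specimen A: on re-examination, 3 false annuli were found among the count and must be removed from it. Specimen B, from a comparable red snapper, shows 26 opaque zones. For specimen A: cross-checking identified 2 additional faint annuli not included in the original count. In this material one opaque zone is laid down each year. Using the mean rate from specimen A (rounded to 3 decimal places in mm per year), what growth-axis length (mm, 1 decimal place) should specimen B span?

Specimen A: correcting the raw count gives 23 − 3 + 2 = 22 true opaque zones.
A: 7.3 mm over 22 years gives 7.3 / 22 ≈ 0.332 mm/year.
For B, 0.332 mm/year × 26 years = 8.6 mm.

8.6 mm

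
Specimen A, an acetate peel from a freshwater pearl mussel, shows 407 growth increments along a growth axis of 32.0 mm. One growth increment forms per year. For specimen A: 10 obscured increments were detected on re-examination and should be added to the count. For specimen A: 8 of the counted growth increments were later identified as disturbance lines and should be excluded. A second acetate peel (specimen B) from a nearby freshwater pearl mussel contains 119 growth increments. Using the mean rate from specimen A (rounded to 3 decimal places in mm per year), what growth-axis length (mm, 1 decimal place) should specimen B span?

Specimen A: correcting the raw count gives 407 − 8 + 10 = 409 true growth increments.
A: Extension rate ≈ 32.0 / 409 = 0.078 mm per year.
B's length ≈ 0.078 × 119 = 9.3 mm.

9.3 mm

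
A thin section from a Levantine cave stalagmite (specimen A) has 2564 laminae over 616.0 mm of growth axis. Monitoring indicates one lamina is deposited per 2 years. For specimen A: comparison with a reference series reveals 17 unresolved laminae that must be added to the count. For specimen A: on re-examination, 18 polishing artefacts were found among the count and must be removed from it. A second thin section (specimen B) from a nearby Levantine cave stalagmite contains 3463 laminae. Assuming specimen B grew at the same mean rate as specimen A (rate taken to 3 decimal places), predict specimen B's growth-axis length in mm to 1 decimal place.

831.1 mm

Specimen A: correcting the raw count gives 2564 − 18 + 17 = 2563 true laminae.
Specimen A: multiplying by 2 years per lamina: 2563 × 2 = 5126 years.
A: Extension rate ≈ 616.0 / 5126 = 0.120 mm/yr.
Specimen B: 3463 laminae at 2 years each span 3463 × 2 = 6926 years. B's length ≈ 0.120 × 6926 = 831.1 mm.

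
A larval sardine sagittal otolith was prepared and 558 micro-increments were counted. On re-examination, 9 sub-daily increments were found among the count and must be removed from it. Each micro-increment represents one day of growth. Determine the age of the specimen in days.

After corrections the count is 558 − 9 = 549 micro-increments.
One micro-increment per day makes the duration 549 days.

549 days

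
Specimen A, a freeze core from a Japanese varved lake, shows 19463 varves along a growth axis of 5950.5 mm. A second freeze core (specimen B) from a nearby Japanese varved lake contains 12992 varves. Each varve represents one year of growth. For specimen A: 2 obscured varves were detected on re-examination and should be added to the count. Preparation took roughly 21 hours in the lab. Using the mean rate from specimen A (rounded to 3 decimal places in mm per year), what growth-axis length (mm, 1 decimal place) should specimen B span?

3975.6 mm

Specimen A: true varve count = 19463 + 2 = 19465.
A: 5950.5 mm over 19465 years gives 5950.5 / 19465 ≈ 0.306 mm/yr.
Length of B = 0.306 × 12992 = 3975.6 mm.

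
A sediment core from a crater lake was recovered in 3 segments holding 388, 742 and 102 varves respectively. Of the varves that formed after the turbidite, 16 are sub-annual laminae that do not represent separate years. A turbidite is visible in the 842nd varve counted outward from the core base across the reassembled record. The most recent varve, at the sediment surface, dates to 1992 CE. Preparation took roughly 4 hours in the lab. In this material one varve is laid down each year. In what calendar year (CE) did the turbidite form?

1618 CE

Total varves = 388 + 742 + 102 = 1232.
The turbidite sits at varve 842 from the core base, so 1232 − 842 = 390 varves formed after it.
Excluding 16 false varves: 390 − 16 = 374.
Counting back 374 years from 1992 CE places the turbidite in 1992 − 374 = 1618 CE.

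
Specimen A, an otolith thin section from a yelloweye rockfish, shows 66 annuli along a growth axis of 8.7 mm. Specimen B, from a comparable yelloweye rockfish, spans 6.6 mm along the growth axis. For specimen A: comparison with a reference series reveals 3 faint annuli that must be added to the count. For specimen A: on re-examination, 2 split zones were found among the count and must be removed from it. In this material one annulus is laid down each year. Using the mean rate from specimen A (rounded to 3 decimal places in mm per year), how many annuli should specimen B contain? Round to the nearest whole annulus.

51 annuli

Specimen A: true annulus count = 66 − 2 + 3 = 67.
A: Mean rate = 8.7 mm / 67 years ≈ 0.130 mm/yr.
For B, 6.6 / 0.130 = 50.77 years ≈ 51 annuli.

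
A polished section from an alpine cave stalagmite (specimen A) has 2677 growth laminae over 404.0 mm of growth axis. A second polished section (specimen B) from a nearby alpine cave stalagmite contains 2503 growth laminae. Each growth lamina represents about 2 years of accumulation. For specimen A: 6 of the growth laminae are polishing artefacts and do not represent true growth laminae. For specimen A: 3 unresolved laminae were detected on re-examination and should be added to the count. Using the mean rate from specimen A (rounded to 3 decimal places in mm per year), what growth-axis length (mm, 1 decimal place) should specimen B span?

Specimen A: after corrections the count is 2677 − 6 + 3 = 2674 growth laminae.
Specimen A: at 2 years per growth lamina, 2674 × 2 = 5348 years.
A: Mean rate = 404.0 mm / 5348 years ≈ 0.076 mm/year.
Specimen B: 2503 growth laminae at 2 years each span 2503 × 2 = 5006 years. Length of B = 0.076 × 5006 = 380.5 mm.

380.5 mm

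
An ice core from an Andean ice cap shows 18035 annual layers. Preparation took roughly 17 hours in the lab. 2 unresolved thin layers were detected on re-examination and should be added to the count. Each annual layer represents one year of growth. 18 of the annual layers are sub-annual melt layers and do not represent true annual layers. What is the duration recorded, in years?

18019 yr

True annual layer count = 18035 − 18 + 2 = 18019.
With a one-to-one annual layer periodicity this is 18019 years.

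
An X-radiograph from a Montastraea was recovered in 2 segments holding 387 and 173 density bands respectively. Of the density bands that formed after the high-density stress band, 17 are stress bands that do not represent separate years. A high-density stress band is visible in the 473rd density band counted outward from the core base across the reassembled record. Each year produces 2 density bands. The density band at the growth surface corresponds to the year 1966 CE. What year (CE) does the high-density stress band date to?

1931 CE

Total density bands = 387 + 173 = 560.
560 − 473 = 87 density bands lie beyond the high-density stress band toward the growth surface.
Excluding 17 false density bands: 87 − 17 = 70.
With 2 density bands per year, 70 / 2 = 35 years.
1966 − 35 = 1931 CE.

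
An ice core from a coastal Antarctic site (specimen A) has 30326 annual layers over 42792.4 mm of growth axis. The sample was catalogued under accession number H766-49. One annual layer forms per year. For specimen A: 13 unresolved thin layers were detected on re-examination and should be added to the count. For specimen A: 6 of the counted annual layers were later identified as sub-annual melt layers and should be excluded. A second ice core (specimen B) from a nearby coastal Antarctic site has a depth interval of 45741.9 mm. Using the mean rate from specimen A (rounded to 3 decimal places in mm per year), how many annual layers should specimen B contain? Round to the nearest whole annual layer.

Specimen A: after corrections the count is 30326 − 6 + 13 = 30333 annual layers.
A: 42792.4 mm over 30333 years gives 42792.4 / 30333 ≈ 1.411 mm/yr.
B spans 45741.9 / 1.411 = 32418.07 years ≈ 32418 annual layers.

32418 annual layers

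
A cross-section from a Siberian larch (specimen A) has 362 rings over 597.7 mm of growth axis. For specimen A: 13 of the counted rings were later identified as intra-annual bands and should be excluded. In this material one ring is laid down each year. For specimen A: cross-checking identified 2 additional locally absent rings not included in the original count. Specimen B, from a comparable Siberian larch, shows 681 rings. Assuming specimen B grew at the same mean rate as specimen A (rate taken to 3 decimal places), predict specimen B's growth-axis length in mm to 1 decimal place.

Specimen A: true ring count = 362 − 13 + 2 = 351.
A: 597.7 mm over 351 years gives 597.7 / 351 ≈ 1.703 mm/yr.
For B, 1.703 mm/year × 681 years = 1159.7 mm.

1159.7 mm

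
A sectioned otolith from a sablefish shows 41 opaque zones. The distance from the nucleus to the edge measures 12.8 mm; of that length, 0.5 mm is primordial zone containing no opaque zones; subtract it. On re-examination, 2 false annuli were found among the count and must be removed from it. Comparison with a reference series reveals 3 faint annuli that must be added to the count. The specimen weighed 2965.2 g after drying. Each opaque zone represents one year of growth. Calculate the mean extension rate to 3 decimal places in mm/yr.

Correcting the raw count gives 41 − 2 + 3 = 42 true opaque zones.
Removing the 0.5 mm offcut leaves 12.8 − 0.5 = 12.3 mm.
Extension rate ≈ 12.3 / 42 = 0.293 mm/yr.

0.293 mm/yr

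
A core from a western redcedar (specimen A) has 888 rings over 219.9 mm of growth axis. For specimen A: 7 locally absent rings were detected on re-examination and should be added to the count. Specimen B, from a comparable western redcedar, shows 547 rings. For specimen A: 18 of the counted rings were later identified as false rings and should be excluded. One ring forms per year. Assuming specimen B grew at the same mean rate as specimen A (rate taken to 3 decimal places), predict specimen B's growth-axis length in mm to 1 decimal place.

137.3 mm

Specimen A: adjusted count: 888 − 18 + 7 = 877 rings.
A: Mean rate = 219.9 mm / 877 years ≈ 0.251 mm/year.
For B, 0.251 mm/year × 547 years = 137.3 mm.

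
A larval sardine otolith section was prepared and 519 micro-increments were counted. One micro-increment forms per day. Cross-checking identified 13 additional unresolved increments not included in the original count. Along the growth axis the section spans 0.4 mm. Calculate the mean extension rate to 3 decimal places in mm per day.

Correcting the raw count gives 519 + 13 = 532 true micro-increments.
Mean rate = 0.4 mm / 532 days ≈ 0.001 mm per day.

0.001 mm per day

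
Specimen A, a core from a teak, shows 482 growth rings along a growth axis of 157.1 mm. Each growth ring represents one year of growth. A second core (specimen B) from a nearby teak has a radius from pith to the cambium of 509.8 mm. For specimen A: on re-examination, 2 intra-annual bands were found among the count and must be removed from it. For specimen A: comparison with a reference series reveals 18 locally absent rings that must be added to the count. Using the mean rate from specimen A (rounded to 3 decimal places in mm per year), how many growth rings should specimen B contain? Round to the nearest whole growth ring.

Specimen A: true growth ring count = 482 − 2 + 18 = 498.
A: Mean rate = 157.1 mm / 498 years ≈ 0.315 mm per year.
B spans 509.8 / 0.315 = 1618.41 years ≈ 1618 growth rings.

1618 growth rings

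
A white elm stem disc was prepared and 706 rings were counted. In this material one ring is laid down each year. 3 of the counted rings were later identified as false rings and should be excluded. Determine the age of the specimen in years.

703 yr

After corrections the count is 706 − 3 = 703 rings.
With a one-to-one ring periodicity this is 703 years.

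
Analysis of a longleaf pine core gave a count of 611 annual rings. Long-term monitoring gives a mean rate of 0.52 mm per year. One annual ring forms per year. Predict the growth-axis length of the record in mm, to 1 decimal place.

317.7 mm

The record spans 611 years at 0.52 mm per year.
611 years at 0.52 mm/year gives 0.52 × 611 = 317.7 mm.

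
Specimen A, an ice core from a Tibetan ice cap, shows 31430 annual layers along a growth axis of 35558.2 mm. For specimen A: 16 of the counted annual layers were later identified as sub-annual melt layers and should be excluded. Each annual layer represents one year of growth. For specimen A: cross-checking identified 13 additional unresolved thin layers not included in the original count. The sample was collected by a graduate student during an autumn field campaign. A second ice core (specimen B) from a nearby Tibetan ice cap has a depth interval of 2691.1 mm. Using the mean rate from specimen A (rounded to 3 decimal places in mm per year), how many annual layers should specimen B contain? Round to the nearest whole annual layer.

2379 annual layers

Specimen A: true annual layer count = 31430 − 16 + 13 = 31427.
A: 35558.2 mm over 31427 years gives 35558.2 / 31427 ≈ 1.131 mm per year.
Specimen B: 2691.1 mm / 1.131 mm per year = 2379.40 years ≈ 2379 annual layers.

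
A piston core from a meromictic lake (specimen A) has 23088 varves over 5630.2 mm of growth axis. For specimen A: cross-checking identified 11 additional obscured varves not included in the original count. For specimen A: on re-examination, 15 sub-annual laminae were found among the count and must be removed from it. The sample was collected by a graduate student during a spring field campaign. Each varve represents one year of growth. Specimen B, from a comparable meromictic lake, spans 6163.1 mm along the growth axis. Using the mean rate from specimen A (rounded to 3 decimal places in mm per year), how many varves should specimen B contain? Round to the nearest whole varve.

25259 varves

Specimen A: after corrections the count is 23088 − 15 + 11 = 23084 varves.
A: Mean rate = 5630.2 mm / 23084 years ≈ 0.244 mm/yr.
Specimen B: 6163.1 mm / 0.244 mm per year = 25258.61 years ≈ 25259 varves.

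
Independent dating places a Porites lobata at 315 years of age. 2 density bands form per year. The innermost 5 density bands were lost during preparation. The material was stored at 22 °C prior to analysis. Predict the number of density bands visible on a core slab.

625 density bands

With 2 density bands per year, 315 years would produce 315 × 2 = 630 density bands.
630 − 5 missed = 625 density bands expected in the prepared section.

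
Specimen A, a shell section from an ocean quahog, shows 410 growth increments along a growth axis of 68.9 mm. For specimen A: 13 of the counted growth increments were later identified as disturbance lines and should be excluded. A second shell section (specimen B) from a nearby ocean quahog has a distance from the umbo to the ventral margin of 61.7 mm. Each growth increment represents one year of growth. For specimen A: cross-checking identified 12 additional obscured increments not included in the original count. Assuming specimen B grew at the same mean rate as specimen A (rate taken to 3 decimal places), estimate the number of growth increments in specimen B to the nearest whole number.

Specimen A: adjusted count: 410 − 13 + 12 = 409 growth increments.
A: 68.9 mm over 409 years gives 68.9 / 409 ≈ 0.168 mm/year.
For B, 61.7 / 0.168 = 367.26 years ≈ 367 growth increments.

367 growth increments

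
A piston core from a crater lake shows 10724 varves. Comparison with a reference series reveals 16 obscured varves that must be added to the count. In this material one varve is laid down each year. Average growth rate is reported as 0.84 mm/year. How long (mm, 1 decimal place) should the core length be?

Correcting the raw count gives 10724 + 16 = 10740 true varves.
Predicted length = 0.84 mm/year × 10740 years = 9021.6 mm.

9021.6 mm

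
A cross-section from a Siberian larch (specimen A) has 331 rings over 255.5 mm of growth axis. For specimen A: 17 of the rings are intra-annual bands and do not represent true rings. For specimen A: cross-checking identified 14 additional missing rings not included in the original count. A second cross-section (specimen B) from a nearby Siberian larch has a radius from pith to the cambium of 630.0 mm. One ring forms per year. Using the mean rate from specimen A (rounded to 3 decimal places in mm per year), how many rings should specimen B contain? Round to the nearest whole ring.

809 rings

Specimen A: adjusted count: 331 − 17 + 14 = 328 rings.
A: Mean rate = 255.5 mm / 328 years ≈ 0.779 mm/year.
For B, 630.0 / 0.779 = 808.73 years ≈ 809 rings.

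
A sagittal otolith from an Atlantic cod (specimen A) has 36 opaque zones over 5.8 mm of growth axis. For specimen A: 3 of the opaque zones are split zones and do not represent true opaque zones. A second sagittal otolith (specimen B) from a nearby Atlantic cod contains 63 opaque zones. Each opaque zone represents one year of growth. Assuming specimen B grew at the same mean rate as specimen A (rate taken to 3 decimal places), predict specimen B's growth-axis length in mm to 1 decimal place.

Specimen A: adjusted count: 36 − 3 = 33 opaque zones.
A: 5.8 mm over 33 years gives 5.8 / 33 ≈ 0.176 mm/year.
B's length ≈ 0.176 × 63 = 11.1 mm.

11.1 mm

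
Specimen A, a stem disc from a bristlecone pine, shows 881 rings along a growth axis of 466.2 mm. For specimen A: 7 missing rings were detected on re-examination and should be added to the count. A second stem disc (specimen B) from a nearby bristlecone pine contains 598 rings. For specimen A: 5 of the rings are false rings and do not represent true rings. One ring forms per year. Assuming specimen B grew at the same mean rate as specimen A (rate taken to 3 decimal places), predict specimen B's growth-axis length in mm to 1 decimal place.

315.7 mm

Specimen A: correcting the raw count gives 881 − 5 + 7 = 883 true rings.
A: 466.2 mm over 883 years gives 466.2 / 883 ≈ 0.528 mm/year.
Length of B = 0.528 × 598 = 315.7 mm.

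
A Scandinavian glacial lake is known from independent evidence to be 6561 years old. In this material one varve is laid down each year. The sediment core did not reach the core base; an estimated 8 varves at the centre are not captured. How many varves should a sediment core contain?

6553 varves

Expected varves over 6561 years: 6561.
Less the 8 uncaptured varves: 6561 − 8 = 6553.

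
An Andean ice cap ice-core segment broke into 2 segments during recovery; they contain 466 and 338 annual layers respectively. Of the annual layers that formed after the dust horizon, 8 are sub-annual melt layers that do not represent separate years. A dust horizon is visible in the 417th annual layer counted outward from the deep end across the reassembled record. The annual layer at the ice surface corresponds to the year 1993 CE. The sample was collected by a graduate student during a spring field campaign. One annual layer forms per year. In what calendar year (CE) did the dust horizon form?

Total annual layers = 466 + 338 = 804.
804 − 417 = 387 annual layers lie beyond the dust horizon toward the ice surface.
387 − 8 false = 379 true annual layers after the dust horizon.
Counting back 379 years from 1993 CE places the dust horizon in 1993 − 379 = 1614 CE.

1614 CE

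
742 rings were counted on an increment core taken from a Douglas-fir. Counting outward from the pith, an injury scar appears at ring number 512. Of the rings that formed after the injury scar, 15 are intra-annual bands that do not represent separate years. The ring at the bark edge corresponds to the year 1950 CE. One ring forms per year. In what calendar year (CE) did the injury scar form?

742 − 512 = 230 rings lie beyond the injury scar toward the bark edge.
Excluding 15 false rings: 230 − 15 = 215.
The ring at the bark edge is 1950 CE, so the injury scar dates to 1950 − 215 = 1735 CE.

1735 CE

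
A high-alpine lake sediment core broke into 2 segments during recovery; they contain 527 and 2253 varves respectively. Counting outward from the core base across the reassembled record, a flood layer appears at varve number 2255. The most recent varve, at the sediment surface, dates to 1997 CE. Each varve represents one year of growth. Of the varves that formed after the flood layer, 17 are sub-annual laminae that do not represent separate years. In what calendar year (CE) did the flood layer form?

1489 CE

Total varves = 527 + 2253 = 2780.
Between varve 2255 and the sediment surface there are 2780 − 2255 = 525 varves.
Excluding 17 false varves: 525 − 17 = 508.
The varve at the sediment surface is 1997 CE, so the flood layer dates to 1997 − 508 = 1489 CE.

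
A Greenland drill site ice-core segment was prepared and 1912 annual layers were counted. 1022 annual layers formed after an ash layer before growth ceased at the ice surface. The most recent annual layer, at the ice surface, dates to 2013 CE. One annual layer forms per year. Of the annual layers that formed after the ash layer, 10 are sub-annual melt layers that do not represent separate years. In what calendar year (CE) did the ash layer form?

1022 annual layers post-date the ash layer.
Removing the 10 false annual layers leaves 1022 − 10 = 1012 true annual layers beyond the ash layer.
2013 − 1012 = 1001 CE.

1001 CE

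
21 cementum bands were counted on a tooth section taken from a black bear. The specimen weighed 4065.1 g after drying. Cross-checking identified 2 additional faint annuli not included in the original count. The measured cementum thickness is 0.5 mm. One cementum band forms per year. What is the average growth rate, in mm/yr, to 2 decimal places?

Correcting the raw count gives 21 + 2 = 23 true cementum bands.
Extension rate ≈ 0.5 / 23 = 0.02 mm/yr.

0.02 mm/yr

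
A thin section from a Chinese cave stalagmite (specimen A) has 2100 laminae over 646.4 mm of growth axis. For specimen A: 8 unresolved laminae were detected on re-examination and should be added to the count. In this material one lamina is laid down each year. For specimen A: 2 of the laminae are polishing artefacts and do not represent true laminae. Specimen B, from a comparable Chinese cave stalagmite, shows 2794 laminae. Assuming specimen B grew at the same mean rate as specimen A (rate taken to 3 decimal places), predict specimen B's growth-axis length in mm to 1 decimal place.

Specimen A: true lamina count = 2100 − 2 + 8 = 2106.
A: Mean rate = 646.4 mm / 2106 years ≈ 0.307 mm/yr.
B's length ≈ 0.307 × 2794 = 857.8 mm.

857.8 mm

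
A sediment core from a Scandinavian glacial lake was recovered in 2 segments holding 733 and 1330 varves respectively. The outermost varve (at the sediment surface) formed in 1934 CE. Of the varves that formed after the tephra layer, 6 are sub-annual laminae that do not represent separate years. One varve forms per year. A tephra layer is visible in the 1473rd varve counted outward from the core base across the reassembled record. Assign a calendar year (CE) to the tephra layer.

Total varves = 733 + 1330 = 2063.
Between varve 1473 and the sediment surface there are 2063 − 1473 = 590 varves.
Removing the 6 false varves leaves 590 − 6 = 584 true varves beyond the tephra layer.
1934 − 584 = 1350 CE.

1350 CE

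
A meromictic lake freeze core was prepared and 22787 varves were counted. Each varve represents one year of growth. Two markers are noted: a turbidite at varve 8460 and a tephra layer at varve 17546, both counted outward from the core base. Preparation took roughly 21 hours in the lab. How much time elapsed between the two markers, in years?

9086 years

17546 − 8460 = 9086 varves lie between the two events.
One varve per year makes the interval 9086 years.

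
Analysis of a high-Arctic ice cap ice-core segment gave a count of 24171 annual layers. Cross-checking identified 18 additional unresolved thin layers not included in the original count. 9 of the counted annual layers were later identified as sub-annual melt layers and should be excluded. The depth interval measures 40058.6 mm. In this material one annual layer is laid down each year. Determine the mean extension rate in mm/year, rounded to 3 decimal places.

1.657 mm/year

Correcting the raw count gives 24171 − 9 + 18 = 24180 true annual layers.
40058.6 mm over 24180 years gives 40058.6 / 24180 ≈ 1.657 mm/year.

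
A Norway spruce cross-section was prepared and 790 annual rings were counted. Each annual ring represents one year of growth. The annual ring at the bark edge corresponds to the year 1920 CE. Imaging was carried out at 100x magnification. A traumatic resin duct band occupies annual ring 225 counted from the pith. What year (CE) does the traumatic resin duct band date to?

The traumatic resin duct band sits at annual ring 225 from the pith, so 790 − 225 = 565 annual rings formed after it.
1920 − 565 = 1355 CE.

1355 CE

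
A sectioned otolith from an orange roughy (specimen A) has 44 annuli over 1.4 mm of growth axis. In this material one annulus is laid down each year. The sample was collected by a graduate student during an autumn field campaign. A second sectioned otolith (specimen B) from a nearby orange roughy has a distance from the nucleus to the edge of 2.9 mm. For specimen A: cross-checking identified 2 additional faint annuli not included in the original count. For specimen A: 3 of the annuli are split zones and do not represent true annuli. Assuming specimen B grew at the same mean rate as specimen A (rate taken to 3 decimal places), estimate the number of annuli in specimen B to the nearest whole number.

Specimen A: adjusted count: 44 − 3 + 2 = 43 annuli.
A: Extension rate ≈ 1.4 / 43 = 0.033 mm per year.
For B, 2.9 / 0.033 = 87.88 years ≈ 88 annuli.

88 annuli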